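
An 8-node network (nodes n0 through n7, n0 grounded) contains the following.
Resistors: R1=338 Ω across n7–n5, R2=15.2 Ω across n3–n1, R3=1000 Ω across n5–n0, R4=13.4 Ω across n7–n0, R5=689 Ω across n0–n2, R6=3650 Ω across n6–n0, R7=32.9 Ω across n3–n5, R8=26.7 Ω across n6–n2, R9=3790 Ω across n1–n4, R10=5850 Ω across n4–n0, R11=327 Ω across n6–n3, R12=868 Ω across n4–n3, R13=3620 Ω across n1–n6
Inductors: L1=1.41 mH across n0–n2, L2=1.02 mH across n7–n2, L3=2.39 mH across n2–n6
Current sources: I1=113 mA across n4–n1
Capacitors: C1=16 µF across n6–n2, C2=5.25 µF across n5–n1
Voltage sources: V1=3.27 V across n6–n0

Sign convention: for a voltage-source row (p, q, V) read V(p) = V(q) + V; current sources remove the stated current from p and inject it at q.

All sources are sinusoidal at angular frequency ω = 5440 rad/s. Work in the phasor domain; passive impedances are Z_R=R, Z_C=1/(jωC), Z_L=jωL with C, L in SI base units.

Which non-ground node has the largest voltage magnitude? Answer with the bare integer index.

Apply KCL at each of the 7 non-ground nodes and solve the resulting linear system.
Node n1: branches {R2, I1, R9, C2, R13} → V_1 = 4.086-0.3647j
Node n2: branches {L1, R5, L2, L3, C1, R8} → V_2 = 0.2790+0.6905j
Node n3: branches {R2, R7, R11, R12} → V_3 = 3.037-0.08975j
Node n4: branches {I1, R9, R10, R12} → V_4 = -68.33-0.1258j
Node n5: branches {R1, R3, R7, C2} → V_5 = 3.447+0.4978j
Node n6: branches {R6, L3, C1, R8, R11, R13, V1} → V_6 = 3.270+0.000j
Node n7: branches {R1, R4, L2} → V_7 = 0.4999+0.5319j
Source currents: i(V1)=-0.1204-0.004800j

4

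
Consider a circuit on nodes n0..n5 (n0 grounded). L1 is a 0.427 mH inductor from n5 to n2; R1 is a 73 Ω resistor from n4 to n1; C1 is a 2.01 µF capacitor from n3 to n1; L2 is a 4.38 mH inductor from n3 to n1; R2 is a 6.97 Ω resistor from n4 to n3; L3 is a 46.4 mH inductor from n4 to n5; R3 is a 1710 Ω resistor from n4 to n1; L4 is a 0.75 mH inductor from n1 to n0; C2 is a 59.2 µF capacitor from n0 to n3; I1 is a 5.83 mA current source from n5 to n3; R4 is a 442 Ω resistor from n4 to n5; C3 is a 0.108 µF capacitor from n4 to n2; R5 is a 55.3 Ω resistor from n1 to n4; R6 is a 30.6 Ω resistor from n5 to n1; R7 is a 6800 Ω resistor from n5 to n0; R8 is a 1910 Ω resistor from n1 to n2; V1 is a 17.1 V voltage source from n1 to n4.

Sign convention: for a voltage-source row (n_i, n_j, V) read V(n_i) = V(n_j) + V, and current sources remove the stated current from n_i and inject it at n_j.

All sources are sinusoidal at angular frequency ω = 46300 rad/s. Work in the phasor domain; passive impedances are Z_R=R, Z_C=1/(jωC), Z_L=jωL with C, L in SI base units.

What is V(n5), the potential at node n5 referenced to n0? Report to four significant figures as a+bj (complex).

13.09-8.227j V

MNA unknowns: 5 node voltages V₁..V_5 plus 1 source current (V1)
L1: Y=0.000-0.05058j on G[5,2]
R1: Y=0.01370+0.000j on G[4,1]
C1: Y=0.000+0.09306j on G[3,1]
L2: Y=0.000-0.004931j on G[3,1]
R2: Y=0.1435+0.000j on G[4,3]
L3: Y=0.000-0.0004655j on G[4,5]
R3: Y=0.0005848+0.000j on G[4,1]
L4: Y=0.000-0.02880j on G[1,0]
C2: Y=0.000+2.741j on G[0,3]
I1: z[5]−=0.00583, z[3]+=0.00583
R4: Y=0.002262+0.000j on G[4,5]
C3: Y=0.000+0.005000j on G[4,2]
R5: Y=0.01808+0.000j on G[1,4]
R6: Y=0.03268+0.000j on G[5,1]
R7: Y=0.0001471+0.000j on G[5,0]
R8: Y=0.0005236+0.000j on G[1,2]
V1: row V1−V4=17.1, i_V1 at 1,4
solve → V1=14.74-6.053j, V2=14.76-8.466j, V3=0.1553-0.06290j, V4=-2.364-6.053j, V5=13.09-8.227j
aux → i_V1=-0.9609-0.9330j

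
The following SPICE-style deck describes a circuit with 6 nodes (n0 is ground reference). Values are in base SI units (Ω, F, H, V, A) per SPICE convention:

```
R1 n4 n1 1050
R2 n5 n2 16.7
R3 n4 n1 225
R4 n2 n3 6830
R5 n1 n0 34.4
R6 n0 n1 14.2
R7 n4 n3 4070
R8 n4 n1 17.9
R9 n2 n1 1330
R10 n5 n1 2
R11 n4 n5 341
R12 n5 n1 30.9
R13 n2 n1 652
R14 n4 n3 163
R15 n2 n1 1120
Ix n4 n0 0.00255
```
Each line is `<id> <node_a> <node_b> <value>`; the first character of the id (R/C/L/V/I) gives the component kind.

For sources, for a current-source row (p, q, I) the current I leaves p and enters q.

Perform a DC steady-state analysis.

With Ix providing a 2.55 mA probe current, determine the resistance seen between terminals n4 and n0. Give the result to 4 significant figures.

R_eq = 25.60 Ω

Element admittances at DC:
  Y(R1) = 0.0009524 S between n4,n1
  Y(R2) = 0.05988 S between n5,n2
  Y(R3) = 0.004444 S between n4,n1
  Y(R4) = 0.0001464 S between n2,n3
  Y(R5) = 0.02907 S between n1,n0
  Y(R6) = 0.07042 S between n0,n1
  Y(R7) = 0.0002457 S between n4,n3
  Y(R8) = 0.05587 S between n4,n1
  Y(R9) = 0.0007519 S between n2,n1
  Y(R10) = 0.5000 S between n5,n1
  Y(R11) = 0.002933 S between n4,n5
  Y(R12) = 0.03236 S between n5,n1
  Y(R13) = 0.001534 S between n2,n1
  Y(R14) = 0.006135 S between n4,n3
  Y(R15) = 0.0008929 S between n2,n1
  Ix: injects 0.00255 A into n0 (from n4)
Assemble and solve the 5×5 MNA system:
  V(n1)=-0.02563  V(n2)=-0.02593  V(n3)=-0.06439  V(n4)=-0.06528  V(n5)=-0.02586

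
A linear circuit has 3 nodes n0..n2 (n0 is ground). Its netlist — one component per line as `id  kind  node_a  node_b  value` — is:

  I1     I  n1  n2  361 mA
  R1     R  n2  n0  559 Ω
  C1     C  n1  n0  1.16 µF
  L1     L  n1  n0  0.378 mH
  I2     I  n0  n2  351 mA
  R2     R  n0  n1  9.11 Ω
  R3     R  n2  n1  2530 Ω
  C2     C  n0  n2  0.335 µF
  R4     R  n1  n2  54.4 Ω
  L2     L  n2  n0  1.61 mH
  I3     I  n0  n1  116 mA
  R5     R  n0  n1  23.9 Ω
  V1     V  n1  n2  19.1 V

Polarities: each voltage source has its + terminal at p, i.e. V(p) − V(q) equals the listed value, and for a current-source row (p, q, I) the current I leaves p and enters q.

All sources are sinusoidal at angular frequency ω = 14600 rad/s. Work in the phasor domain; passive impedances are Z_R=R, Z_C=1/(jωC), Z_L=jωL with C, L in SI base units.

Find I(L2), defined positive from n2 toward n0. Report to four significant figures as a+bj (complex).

-0.006036+0.6656j A

Apply KCL at each of the 2 non-ground nodes and solve the resulting linear system.
Node n1: branches {I1, C1, L1, R2, R3, R4, I3, R5, V1} → V_1 = 3.454-0.1419j
Node n2: branches {I1, R1, I2, R3, C2, R4, L2, V1} → V_2 = -15.65-0.1419j
Source currents: i(V1)=-1.104+0.5888j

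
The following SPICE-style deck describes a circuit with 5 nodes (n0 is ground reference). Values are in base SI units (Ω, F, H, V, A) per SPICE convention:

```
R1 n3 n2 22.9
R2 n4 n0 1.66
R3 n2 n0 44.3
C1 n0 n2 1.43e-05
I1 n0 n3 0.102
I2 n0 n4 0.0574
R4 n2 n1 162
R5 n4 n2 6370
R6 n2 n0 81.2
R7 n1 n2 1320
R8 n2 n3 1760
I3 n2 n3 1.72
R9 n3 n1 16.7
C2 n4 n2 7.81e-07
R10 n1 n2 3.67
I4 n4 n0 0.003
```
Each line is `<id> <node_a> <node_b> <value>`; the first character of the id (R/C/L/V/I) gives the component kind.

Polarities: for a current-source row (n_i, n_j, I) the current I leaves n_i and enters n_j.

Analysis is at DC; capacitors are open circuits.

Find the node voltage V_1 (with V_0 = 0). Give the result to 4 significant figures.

Element admittances at DC:
  Y(R1) = 0.04367 S between n3,n2
  Y(R2) = 0.6024 S between n4,n0
  Y(R3) = 0.02257 S between n2,n0
  Y(C1) = 0.000 S between n0,n2
  I1: injects 0.102 A into n3 (from n0)
  I2: injects 0.0574 A into n4 (from n0)
  Y(R4) = 0.006173 S between n2,n1
  Y(R5) = 0.0001570 S between n4,n2
  Y(R6) = 0.01232 S between n2,n0
  Y(R7) = 0.0007576 S between n1,n2
  Y(R8) = 0.0005682 S between n2,n3
  I3: injects 1.72 A into n3 (from n2)
  Y(R9) = 0.05988 S between n3,n1
  Y(C2) = 0.000 S between n4,n2
  Y(R10) = 0.2725 S between n1,n2
  I4: injects 0.003 A into n0 (from n4)
Assemble and solve the 4×4 MNA system:
  V(n1)=6.348  V(n2)=2.911  V(n3)=22.39  V(n4)=0.09104

6.348 V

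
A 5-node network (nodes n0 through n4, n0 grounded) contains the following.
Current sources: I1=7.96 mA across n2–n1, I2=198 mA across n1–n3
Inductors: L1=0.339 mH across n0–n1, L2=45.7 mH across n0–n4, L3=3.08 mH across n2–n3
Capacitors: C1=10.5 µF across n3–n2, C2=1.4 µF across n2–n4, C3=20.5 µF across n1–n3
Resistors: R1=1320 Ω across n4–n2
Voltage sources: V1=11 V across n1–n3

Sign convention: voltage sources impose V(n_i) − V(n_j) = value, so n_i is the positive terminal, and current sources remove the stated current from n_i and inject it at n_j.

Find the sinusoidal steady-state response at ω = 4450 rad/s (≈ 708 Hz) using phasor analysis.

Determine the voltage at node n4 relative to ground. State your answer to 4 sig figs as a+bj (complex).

-24.93-6.381j V

MNA unknowns: 4 node voltages V₁..V_4 plus 1 source current (V1)
I1: z[2]−=0.00796, z[1]+=0.00796
L1: Y=0.000-0.6629j on G[0,1]
L2: Y=0.000-0.004917j on G[0,4]
L3: Y=0.000-0.07296j on G[2,3]
C1: Y=0.000+0.04672j on G[3,2]
C2: Y=0.000+0.006230j on G[2,4]
I2: z[1]−=0.198, z[3]+=0.198
R1: Y=0.0007576+0.000j on G[4,2]
C3: Y=0.000+0.09123j on G[1,3]
V1: row V1−V3=11, i_V1 at 1,3
solve → V1=0.1849+0.04733j, V2=-6.143+0.9398j, V3=-10.82+0.04733j, V4=-24.93-6.381j
aux → i_V1=-0.2214-0.8809j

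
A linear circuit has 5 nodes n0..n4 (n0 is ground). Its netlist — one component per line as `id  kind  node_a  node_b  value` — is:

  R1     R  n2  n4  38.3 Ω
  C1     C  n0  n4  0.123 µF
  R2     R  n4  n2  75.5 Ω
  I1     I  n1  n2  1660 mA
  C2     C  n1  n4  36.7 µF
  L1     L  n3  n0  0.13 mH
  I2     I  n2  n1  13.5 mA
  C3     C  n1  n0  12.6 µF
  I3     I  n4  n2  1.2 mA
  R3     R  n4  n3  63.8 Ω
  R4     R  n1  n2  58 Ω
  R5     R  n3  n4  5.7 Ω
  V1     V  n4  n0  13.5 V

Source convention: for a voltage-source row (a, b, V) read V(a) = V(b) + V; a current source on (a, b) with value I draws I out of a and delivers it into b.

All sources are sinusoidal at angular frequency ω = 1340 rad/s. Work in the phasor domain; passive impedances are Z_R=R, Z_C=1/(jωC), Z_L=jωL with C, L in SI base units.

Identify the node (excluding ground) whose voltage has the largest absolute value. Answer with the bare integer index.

2

Element admittances at ω=1340 rad/s:
  Y(R1) = 0.02611+0.000j S between n2,n4
  Y(C1) = 0.000+0.0001648j S between n0,n4
  Y(R2) = 0.01325+0.000j S between n4,n2
  I1: injects 1.66 A into n2 (from n1)
  Y(C2) = 0.000+0.04918j S between n1,n4
  Y(L1) = 0.000-5.741j S between n3,n0
  I2: injects 0.0135 A into n1 (from n2)
  Y(C3) = 0.000+0.01688j S between n1,n0
  I3: injects 0.0012 A into n2 (from n4)
  Y(R3) = 0.01567+0.000j S between n4,n3
  Y(R4) = 0.01724+0.000j S between n1,n2
  Y(R5) = 0.1754+0.000j S between n3,n4
  V1: constraint V(n4)−V(n0) = 13.5
Assemble and solve the 5×5 MNA system:
  V(n1)=7.116+16.17j  V(n2)=40.67+4.925j  V(n3)=0.01495+0.4489j  V(n4)=13.50+0.000j
  i(V1)=-2.304-0.03657j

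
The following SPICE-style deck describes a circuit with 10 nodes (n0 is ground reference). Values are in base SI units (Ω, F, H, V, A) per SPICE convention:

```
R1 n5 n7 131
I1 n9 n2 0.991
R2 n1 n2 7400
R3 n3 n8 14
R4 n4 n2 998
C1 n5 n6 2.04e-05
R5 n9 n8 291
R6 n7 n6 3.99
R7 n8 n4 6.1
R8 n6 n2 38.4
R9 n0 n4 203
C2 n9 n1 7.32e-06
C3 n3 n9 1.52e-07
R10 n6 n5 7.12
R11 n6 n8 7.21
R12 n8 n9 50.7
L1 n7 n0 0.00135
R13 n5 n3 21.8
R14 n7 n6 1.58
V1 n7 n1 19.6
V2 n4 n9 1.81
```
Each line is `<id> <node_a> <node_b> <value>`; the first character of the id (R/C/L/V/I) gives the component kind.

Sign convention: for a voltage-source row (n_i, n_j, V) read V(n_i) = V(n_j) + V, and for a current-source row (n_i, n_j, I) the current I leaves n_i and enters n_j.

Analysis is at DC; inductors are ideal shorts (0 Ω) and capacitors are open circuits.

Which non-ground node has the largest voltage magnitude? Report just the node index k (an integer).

2

Apply KCL at each of the 9 non-ground nodes and solve the resulting linear system.
Node n1: branches {R2, C2, V1} → V_1 = -19.60
Node n2: branches {I1, R2, R4, R8} → V_2 = 36.05
Node n3: branches {R3, C3, R13} → V_3 = -3.651
Node n4: branches {R4, R7, R9, V2} → V_4 = -10.03
Node n5: branches {R1, C1, R10, R13} → V_5 = -0.8240
Node n6: branches {C1, R6, R8, R10, R11, R14} → V_6 = 0.05452
Node n7: branches {R1, R6, L1, R14, V1} → V_7 = 0.000
Node n8: branches {R3, R5, R7, R11, R12} → V_8 = -5.467
Node n9: branches {I1, R5, C2, C3, R12, V2} → V_9 = -11.84
Source currents: i(L1)=0.04940, i(V1)=-0.007520, i(V2)=0.8434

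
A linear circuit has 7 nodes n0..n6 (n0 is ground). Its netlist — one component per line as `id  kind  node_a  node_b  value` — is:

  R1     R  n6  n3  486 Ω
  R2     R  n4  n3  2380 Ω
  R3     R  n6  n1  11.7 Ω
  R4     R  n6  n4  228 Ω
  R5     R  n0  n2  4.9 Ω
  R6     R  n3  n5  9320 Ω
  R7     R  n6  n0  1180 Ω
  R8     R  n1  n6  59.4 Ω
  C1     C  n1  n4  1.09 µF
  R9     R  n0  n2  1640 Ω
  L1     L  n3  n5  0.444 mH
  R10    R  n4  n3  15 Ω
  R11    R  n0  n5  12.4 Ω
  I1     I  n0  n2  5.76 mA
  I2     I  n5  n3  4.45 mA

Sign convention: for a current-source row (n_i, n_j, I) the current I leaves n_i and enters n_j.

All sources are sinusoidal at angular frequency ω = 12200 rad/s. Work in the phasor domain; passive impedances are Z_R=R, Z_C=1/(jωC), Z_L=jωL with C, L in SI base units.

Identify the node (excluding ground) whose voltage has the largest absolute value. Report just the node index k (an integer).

MNA unknowns: 6 node voltages V₁..V_6
R1: Y=0.002058+0.000j on G[6,3]
R2: Y=0.0004202+0.000j on G[4,3]
R3: Y=0.08547+0.000j on G[6,1]
R4: Y=0.004386+0.000j on G[6,4]
R5: Y=0.2041+0.000j on G[0,2]
R6: Y=0.0001073+0.000j on G[3,5]
R7: Y=0.0008475+0.000j on G[6,0]
R8: Y=0.01684+0.000j on G[1,6]
C1: Y=0.000+0.01330j on G[1,4]
R9: Y=0.0006098+0.000j on G[0,2]
L1: Y=0.000-0.1846j on G[3,5]
R10: Y=0.06667+0.000j on G[4,3]
R11: Y=0.08065+0.000j on G[0,5]
I1: z[0]−=0.00576, z[2]+=0.00576
I2: z[5]−=0.00445, z[3]+=0.00445
solve → V1=-0.0009206+0.02307j, V2=0.02814+0.000j, V3=0.0001282+0.02387j, V4=0.0001689+0.02361j, V5=8.934e-06-0.0002409j, V6=-0.0008501+0.02292j

2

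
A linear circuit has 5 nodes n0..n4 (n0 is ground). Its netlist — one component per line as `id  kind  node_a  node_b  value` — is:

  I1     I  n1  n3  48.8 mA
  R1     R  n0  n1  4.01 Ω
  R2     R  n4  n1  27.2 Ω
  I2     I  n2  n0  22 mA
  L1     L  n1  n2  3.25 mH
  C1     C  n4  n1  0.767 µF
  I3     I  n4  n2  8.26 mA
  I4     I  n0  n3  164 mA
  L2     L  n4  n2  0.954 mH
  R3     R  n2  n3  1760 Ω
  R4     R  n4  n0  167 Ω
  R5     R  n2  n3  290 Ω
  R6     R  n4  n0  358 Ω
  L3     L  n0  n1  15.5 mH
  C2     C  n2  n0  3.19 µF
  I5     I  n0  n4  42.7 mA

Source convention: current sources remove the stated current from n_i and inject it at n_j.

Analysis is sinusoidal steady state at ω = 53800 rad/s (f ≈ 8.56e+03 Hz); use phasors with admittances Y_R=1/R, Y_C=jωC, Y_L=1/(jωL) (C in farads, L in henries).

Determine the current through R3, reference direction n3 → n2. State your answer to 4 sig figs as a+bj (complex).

0.03010+0.000j A

MNA unknowns: 4 node voltages V₁..V_4
I1: z[1]−=0.0488, z[3]+=0.0488
R1: Y=0.2494+0.000j on G[0,1]
R2: Y=0.03676+0.000j on G[4,1]
I2: z[2]−=0.022, z[0]+=0.022
L1: Y=0.000-0.005719j on G[1,2]
C1: Y=0.000+0.04126j on G[4,1]
I3: z[4]−=0.00826, z[2]+=0.00826
I4: z[0]−=0.164, z[3]+=0.164
L2: Y=0.000-0.01948j on G[4,2]
R3: Y=0.0005682+0.000j on G[2,3]
R4: Y=0.005988+0.000j on G[4,0]
R5: Y=0.003448+0.000j on G[2,3]
R6: Y=0.002793+0.000j on G[4,0]
L3: Y=0.000-0.001199j on G[0,1]
C2: Y=0.000+0.1716j on G[2,0]
I5: z[0]−=0.0427, z[4]+=0.0427
solve → V1=-0.1796-0.003225j, V2=0.01134-1.339j, V3=52.99-1.339j, V4=-0.03252-0.1546j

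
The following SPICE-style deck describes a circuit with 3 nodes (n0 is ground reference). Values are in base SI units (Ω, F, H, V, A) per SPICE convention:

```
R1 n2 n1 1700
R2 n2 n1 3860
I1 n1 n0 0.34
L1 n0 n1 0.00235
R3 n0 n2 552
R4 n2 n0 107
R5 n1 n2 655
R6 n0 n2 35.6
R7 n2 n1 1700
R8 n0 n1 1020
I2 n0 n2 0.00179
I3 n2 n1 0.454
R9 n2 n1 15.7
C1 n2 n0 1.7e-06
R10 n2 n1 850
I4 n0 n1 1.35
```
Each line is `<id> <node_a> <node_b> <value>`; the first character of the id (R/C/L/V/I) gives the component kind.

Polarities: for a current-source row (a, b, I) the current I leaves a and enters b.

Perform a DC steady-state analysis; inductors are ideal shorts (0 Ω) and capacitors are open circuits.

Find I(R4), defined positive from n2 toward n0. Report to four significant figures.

Element admittances at DC:
  Y(R1) = 0.0005882 S between n2,n1
  Y(R2) = 0.0002591 S between n2,n1
  I1: injects 0.34 A into n0 (from n1)
  L1: short n0↔n1 (DC inductor)
  Y(R3) = 0.001812 S between n0,n2
  Y(R4) = 0.009346 S between n2,n0
  Y(R5) = 0.001527 S between n1,n2
  Y(R6) = 0.02809 S between n0,n2
  Y(R7) = 0.0005882 S between n2,n1
  Y(R8) = 0.0009804 S between n0,n1
  I2: injects 0.00179 A into n2 (from n0)
  I3: injects 0.454 A into n1 (from n2)
  Y(R9) = 0.06369 S between n2,n1
  Y(C1) = 0.000 S between n2,n0
  Y(R10) = 0.001176 S between n2,n1
  I4: injects 1.35 A into n1 (from n0)
Assemble and solve the 3×3 MNA system:
  V(n1)=0.000  V(n2)=-4.223
  i(L1)=-1.178

-0.03947 A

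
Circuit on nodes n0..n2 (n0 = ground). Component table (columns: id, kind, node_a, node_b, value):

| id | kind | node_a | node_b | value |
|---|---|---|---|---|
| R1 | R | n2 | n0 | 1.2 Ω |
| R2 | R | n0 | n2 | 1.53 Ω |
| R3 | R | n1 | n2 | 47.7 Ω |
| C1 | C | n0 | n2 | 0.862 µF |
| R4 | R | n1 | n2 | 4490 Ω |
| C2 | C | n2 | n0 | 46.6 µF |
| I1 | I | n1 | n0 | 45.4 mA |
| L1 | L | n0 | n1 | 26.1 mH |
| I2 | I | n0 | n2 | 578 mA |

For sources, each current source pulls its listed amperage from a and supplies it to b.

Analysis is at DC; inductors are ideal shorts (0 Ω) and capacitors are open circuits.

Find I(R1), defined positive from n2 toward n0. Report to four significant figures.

Element admittances at DC:
  Y(R1) = 0.8333 S between n2,n0
  Y(R2) = 0.6536 S between n0,n2
  Y(R3) = 0.02096 S between n1,n2
  Y(C1) = 0.000 S between n0,n2
  Y(R4) = 0.0002227 S between n1,n2
  Y(C2) = 0.000 S between n2,n0
  I1: injects 0.0454 A into n0 (from n1)
  L1: short n0↔n1 (DC inductor)
  I2: injects 0.578 A into n2 (from n0)
Assemble and solve the 3×3 MNA system:
  V(n1)=0.000  V(n2)=0.3833
  i(L1)=0.03728

0.3194 A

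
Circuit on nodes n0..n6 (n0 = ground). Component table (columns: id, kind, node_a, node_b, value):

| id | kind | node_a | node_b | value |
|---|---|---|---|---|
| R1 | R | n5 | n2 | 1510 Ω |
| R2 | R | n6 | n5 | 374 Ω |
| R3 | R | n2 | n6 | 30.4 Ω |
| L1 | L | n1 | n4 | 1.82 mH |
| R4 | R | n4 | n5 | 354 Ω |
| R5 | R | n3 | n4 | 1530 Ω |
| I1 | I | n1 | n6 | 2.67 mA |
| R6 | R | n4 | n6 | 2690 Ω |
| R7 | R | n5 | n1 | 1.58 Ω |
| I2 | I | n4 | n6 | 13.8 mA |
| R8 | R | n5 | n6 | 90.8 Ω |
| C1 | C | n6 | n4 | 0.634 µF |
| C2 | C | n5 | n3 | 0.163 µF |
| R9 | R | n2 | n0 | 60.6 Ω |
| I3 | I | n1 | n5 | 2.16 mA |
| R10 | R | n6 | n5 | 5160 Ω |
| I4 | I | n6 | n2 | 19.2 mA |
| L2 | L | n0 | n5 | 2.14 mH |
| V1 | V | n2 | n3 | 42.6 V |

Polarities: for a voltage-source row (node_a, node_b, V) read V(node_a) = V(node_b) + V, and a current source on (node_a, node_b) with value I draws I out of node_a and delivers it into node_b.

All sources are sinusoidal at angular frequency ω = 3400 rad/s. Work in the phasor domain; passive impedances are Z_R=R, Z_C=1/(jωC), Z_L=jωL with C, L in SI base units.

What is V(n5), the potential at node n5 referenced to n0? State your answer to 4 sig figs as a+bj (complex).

Apply KCL at each of the 6 non-ground nodes and solve the resulting linear system.
Node n1: branches {L1, I1, R7, I3} → V_1 = 0.006056-0.1990j
Node n2: branches {R1, R3, R9, I4, V1} → V_2 = 1.715+0.6600j
Node n3: branches {R5, C2, V1} → V_3 = -40.88+0.6600j
Node n4: branches {L1, R4, R5, R6, I2, C1} → V_4 = -0.02092-0.4558j
Node n5: branches {R1, R2, R4, R7, R8, C2, I3, R10, L2} → V_5 = 0.07924-0.2059j
Node n6: branches {R2, R3, I1, R6, I2, R8, C1, R10, I4} → V_6 = 1.198+0.3405j
Source currents: i(V1)=-0.02719-0.02197j

0.07924-0.2059j V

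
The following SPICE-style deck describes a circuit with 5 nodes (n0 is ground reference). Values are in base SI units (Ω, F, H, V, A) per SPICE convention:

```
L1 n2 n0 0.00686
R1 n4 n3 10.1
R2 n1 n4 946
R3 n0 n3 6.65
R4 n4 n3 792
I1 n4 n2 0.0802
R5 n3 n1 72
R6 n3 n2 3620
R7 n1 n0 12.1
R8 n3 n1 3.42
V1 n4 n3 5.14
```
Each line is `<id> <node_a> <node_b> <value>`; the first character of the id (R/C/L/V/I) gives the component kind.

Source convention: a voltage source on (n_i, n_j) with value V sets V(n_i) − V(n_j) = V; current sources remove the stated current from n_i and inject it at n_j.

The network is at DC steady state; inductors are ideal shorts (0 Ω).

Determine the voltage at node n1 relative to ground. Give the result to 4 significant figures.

-0.2832 V

MNA unknowns: 4 node voltages V₁..V_4 plus 2 source currents (L1, V1)
L1: row V2−V0=0, i_L1 at 2,0
R1: Y=0.09901 on G[4,3]
R2: Y=0.001057 on G[1,4]
R3: Y=0.1504 on G[0,3]
R4: Y=0.001263 on G[4,3]
I1: z[4]−=0.0802, z[2]+=0.0802
R5: Y=0.01389 on G[3,1]
R6: Y=0.0002762 on G[3,2]
R7: Y=0.08264 on G[1,0]
R8: Y=0.2924 on G[3,1]
V1: row V4−V3=5.14, i_V1 at 4,3
solve → V1=-0.2832, V2=0.000, V3=-0.3770, V4=4.763
aux → i_L1=0.08010, i_V1=-0.6009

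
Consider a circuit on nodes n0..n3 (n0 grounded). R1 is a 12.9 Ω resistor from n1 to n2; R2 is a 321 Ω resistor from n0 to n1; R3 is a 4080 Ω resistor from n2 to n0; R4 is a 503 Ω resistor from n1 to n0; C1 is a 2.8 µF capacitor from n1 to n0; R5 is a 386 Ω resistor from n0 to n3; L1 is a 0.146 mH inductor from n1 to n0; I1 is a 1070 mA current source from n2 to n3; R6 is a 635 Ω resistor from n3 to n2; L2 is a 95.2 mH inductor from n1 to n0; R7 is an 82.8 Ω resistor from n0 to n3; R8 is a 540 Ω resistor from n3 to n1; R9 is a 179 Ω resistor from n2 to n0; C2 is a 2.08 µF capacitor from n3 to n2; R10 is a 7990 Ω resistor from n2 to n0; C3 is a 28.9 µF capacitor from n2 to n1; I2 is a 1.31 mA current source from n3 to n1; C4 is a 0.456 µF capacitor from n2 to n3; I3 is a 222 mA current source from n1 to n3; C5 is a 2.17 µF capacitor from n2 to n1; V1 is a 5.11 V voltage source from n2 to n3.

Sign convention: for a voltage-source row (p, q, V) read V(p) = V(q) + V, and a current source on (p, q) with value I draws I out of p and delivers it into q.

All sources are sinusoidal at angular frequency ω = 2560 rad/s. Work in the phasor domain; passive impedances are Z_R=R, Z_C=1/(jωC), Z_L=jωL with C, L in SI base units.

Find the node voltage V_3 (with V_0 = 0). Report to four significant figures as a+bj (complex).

-3.253-1.476j V

Apply KCL at each of the 3 non-ground nodes and solve the resulting linear system.
Node n1: branches {R1, R2, R4, C1, L1, L2, R8, C3, I2, I3, C5} → V_1 = -0.01136+0.01373j
Node n2: branches {R1, R3, I1, R6, R9, C2, R10, C3, C4, C5, V1} → V_2 = 1.857-1.476j
Node n3: branches {R5, I1, R6, R7, R8, C2, I2, C4, I3, V1} → V_3 = -3.253-1.476j
Source currents: i(V1)=-1.352-0.05758j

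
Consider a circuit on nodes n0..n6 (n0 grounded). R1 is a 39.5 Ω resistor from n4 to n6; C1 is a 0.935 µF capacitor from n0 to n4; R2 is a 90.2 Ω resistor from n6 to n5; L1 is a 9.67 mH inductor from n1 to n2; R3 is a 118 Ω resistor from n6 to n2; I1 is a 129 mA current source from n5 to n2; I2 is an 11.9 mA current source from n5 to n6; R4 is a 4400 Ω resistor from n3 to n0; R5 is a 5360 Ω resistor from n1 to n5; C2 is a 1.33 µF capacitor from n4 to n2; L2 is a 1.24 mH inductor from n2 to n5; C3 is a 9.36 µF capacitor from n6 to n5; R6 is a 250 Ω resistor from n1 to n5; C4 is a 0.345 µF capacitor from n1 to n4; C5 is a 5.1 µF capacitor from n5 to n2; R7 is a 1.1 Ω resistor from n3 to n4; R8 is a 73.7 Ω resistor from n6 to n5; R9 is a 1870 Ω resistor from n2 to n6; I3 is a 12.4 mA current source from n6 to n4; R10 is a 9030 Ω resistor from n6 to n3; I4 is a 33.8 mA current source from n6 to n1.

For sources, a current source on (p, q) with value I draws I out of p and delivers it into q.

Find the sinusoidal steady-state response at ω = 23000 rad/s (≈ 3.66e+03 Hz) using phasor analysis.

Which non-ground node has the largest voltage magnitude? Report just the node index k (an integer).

1

MNA unknowns: 6 node voltages V₁..V_6
R1: Y=0.02532+0.000j on G[4,6]
C1: Y=0.000+0.02150j on G[0,4]
R2: Y=0.01109+0.000j on G[6,5]
L1: Y=0.000-0.004496j on G[1,2]
R3: Y=0.008475+0.000j on G[6,2]
I1: z[5]−=0.129, z[2]+=0.129
I2: z[5]−=0.0119, z[6]+=0.0119
R4: Y=0.0002273+0.000j on G[3,0]
R5: Y=0.0001866+0.000j on G[1,5]
C2: Y=0.000+0.03059j on G[4,2]
L2: Y=0.000-0.03506j on G[2,5]
C3: Y=0.000+0.2153j on G[6,5]
R6: Y=0.004000+0.000j on G[1,5]
C4: Y=0.000+0.007935j on G[1,4]
C5: Y=0.000+0.1173j on G[5,2]
R7: Y=0.9091+0.000j on G[3,4]
R8: Y=0.01357+0.000j on G[6,5]
R9: Y=0.0005348+0.000j on G[2,6]
I3: z[6]−=0.0124, z[4]+=0.0124
R10: Y=0.0001107+0.000j on G[6,3]
I4: z[6]−=0.0338, z[1]+=0.0338
solve → V1=4.272-1.512j, V2=-1.425-0.7384j, V3=-0.0002255+4.399e-05j, V4=-4.650e-07-2.383e-06j, V5=-1.766+0.4669j, V6=-1.848+0.3809j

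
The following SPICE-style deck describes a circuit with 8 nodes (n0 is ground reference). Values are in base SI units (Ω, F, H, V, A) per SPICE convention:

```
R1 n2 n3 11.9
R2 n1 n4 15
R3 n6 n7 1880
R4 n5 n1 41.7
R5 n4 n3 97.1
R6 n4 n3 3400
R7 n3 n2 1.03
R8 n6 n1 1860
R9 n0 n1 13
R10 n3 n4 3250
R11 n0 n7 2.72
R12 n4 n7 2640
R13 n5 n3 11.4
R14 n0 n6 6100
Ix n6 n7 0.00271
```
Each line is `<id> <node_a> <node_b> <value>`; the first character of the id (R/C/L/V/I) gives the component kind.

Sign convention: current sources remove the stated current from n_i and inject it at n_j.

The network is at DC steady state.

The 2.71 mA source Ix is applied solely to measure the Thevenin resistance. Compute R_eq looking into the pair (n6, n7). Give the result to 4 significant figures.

Apply KCL at each of the 7 non-ground nodes and solve the resulting linear system.
Node n1: branches {R2, R4, R8, R9} → V_1 = -0.01519
Node n2: branches {R1, R7} → V_2 = -0.01515
Node n3: branches {R1, R5, R6, R7, R10, R13} → V_3 = -0.01515
Node n4: branches {R2, R5, R6, R10, R12} → V_4 = -0.01509
Node n5: branches {R4, R13} → V_5 = -0.01516
Node n6: branches {R3, R8, R14, Ix} → V_6 = -2.202
Node n7: branches {R3, R11, R12, Ix} → V_7 = 0.004160

R_eq = 814.0 Ω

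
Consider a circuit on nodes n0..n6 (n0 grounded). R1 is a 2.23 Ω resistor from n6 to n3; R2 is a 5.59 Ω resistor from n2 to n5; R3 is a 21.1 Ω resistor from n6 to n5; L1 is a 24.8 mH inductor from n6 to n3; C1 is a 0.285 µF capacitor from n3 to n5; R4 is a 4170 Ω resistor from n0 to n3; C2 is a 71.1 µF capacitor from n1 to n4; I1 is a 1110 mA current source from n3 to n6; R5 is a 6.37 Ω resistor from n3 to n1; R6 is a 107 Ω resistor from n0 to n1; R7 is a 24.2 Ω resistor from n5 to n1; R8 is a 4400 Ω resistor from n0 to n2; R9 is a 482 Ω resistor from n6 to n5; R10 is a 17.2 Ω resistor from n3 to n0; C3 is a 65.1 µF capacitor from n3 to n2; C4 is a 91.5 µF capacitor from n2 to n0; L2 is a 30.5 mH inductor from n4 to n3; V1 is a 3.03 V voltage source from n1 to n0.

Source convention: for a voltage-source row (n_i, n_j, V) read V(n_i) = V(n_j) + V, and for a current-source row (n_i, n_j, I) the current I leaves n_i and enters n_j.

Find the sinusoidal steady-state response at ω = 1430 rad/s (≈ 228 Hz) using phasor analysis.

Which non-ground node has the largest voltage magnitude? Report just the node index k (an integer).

Apply KCL at each of the 6 non-ground nodes and solve the resulting linear system.
Node n1: branches {C2, R5, R6, R7, V1} → V_1 = 3.030+0.000j
Node n2: branches {R2, R8, C3, C4} → V_2 = 0.9883-0.9652j
Node n3: branches {R1, L1, C1, R4, I1, R5, R10, C3, L2} → V_3 = 1.926-0.6109j
Node n4: branches {C2, L2} → V_4 = 3.351+0.1779j
Node n5: branches {R2, R3, C1, R7, R9} → V_5 = 1.880-0.7314j
Node n6: branches {R1, R3, L1, I1, R9} → V_6 = 4.144-0.4972j
Source currents: i(V1)=-0.2673-0.09344j

6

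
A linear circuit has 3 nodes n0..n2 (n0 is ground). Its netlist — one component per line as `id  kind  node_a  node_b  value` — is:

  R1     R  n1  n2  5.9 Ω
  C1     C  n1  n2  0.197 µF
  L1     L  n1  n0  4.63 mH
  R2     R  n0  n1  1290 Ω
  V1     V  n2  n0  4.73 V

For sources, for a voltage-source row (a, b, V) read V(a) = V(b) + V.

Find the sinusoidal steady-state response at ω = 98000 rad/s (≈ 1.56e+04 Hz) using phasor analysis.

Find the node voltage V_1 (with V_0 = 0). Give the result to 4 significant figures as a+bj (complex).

4.715+0.06275j V

Element admittances at ω=98000 rad/s:
  Y(R1) = 0.1695+0.000j S between n1,n2
  Y(C1) = 0.000+0.01931j S between n1,n2
  Y(L1) = 0.000-0.002204j S between n1,n0
  Y(R2) = 0.0007752+0.000j S between n0,n1
  V1: constraint V(n2)−V(n0) = 4.73
Assemble and solve the 3×3 MNA system:
  V(n1)=4.715+0.06275j  V(n2)=4.730+0.000j
  i(V1)=-0.003793+0.01034j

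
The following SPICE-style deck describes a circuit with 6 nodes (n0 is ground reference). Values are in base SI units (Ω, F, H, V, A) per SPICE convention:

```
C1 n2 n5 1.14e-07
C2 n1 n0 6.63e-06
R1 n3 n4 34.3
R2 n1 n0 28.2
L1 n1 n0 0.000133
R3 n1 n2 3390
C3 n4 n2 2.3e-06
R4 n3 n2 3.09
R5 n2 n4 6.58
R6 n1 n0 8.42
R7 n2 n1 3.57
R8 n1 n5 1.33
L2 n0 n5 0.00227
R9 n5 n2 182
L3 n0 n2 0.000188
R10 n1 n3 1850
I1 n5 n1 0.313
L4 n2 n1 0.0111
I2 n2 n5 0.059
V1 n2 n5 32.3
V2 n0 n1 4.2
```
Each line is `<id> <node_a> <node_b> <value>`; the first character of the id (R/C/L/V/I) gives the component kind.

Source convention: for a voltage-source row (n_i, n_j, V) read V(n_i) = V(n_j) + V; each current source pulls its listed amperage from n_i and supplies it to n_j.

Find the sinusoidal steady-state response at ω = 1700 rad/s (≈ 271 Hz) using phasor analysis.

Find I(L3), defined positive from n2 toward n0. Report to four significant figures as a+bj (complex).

14.34-11.71j A

Apply KCL at each of the 5 non-ground nodes and solve the resulting linear system.
Node n1: branches {C2, R2, L1, R3, R6, R7, R8, R10, I1, L4, V2} → V_1 = -4.200+0.000j
Node n2: branches {C1, R3, C3, R4, R5, R7, R9, L3, L4, I2, V1} → V_2 = 3.743+4.583j
Node n3: branches {R1, R4, R10} → V_3 = 3.731+4.575j
Node n4: branches {R1, C3, R5} → V_4 = 3.741+4.581j
Node n5: branches {C1, R8, L2, R9, I1, I2, V1} → V_5 = -28.56+4.583j
Source currents: i(V1)=-17.05+10.84j, i(V2)=14.88+14.22j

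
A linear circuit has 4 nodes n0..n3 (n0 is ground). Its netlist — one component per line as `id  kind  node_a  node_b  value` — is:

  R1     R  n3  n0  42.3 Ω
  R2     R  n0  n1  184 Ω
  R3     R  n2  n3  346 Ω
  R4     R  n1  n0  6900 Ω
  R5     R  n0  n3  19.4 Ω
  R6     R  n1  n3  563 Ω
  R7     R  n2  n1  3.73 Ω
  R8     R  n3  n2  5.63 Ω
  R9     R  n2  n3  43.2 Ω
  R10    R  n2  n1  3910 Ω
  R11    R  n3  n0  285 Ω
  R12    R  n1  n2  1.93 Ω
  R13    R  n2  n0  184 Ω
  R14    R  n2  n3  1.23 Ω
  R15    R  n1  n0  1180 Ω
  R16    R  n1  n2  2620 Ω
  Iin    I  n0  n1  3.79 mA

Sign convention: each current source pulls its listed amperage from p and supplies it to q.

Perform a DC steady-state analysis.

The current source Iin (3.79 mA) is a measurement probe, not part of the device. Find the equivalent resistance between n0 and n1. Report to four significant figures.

R_eq = 12.85 Ω

Element admittances at DC:
  Y(R1) = 0.02364 S between n3,n0
  Y(R2) = 0.005435 S between n0,n1
  Y(R3) = 0.002890 S between n2,n3
  Y(R4) = 0.0001449 S between n1,n0
  Y(R5) = 0.05155 S between n0,n3
  Y(R6) = 0.001776 S between n1,n3
  Y(R7) = 0.2681 S between n2,n1
  Y(R8) = 0.1776 S between n3,n2
  Y(R9) = 0.02315 S between n2,n3
  Y(R10) = 0.0002558 S between n2,n1
  Y(R11) = 0.003509 S between n3,n0
  Y(R12) = 0.5181 S between n1,n2
  Y(R13) = 0.005435 S between n2,n0
  Y(R14) = 0.8130 S between n2,n3
  Y(R15) = 0.0008475 S between n1,n0
  Y(R16) = 0.0003817 S between n1,n2
  Iin: injects 0.00379 A into n1 (from n0)
Assemble and solve the 3×3 MNA system:
  V(n1)=0.04870  V(n2)=0.04429  V(n3)=0.04112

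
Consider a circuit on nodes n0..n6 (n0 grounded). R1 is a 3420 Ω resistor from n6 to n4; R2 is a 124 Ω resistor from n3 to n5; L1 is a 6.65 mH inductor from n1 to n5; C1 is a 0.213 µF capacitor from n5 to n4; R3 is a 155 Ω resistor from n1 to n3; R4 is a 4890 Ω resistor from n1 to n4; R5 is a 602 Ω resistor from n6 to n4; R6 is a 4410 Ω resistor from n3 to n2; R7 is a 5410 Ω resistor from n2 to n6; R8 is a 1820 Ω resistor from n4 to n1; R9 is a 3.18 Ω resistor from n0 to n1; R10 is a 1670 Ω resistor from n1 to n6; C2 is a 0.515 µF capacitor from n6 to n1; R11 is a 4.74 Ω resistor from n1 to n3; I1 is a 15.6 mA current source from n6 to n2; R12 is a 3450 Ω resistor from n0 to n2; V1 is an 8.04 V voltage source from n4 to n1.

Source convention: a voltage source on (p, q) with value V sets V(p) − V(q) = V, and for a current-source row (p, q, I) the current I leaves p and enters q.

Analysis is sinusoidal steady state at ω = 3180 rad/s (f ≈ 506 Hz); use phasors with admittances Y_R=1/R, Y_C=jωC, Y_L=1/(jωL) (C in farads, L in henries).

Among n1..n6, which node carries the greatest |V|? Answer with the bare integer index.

MNA unknowns: 6 node voltages V₁..V_6 plus 1 source current (V1)
R1: Y=0.0002924+0.000j on G[6,4]
R2: Y=0.008065+0.000j on G[3,5]
L1: Y=0.000-0.04729j on G[1,5]
C1: Y=0.000+0.0006773j on G[5,4]
R3: Y=0.006452+0.000j on G[1,3]
R4: Y=0.0002045+0.000j on G[1,4]
R5: Y=0.001661+0.000j on G[6,4]
R6: Y=0.0002268+0.000j on G[3,2]
R7: Y=0.0001848+0.000j on G[2,6]
R8: Y=0.0005495+0.000j on G[4,1]
R9: Y=0.3145+0.000j on G[0,1]
R10: Y=0.0005988+0.000j on G[1,6]
C2: Y=0.000+0.001638j on G[6,1]
R11: Y=0.2110+0.000j on G[1,3]
I1: z[6]−=0.0156, z[2]+=0.0156
R12: Y=0.0002899+0.000j on G[0,2]
V1: row V4−V1=8.04, i_V1 at 4,1
solve → V1=-0.02077+0.0001691j, V2=22.53-0.1835j, V3=-0.002149+0.0007983j, V4=8.019+0.0001691j, V5=-0.1338+0.02294j, V6=1.124-0.6972j
aux → i_V1=-0.01955-0.006885j

2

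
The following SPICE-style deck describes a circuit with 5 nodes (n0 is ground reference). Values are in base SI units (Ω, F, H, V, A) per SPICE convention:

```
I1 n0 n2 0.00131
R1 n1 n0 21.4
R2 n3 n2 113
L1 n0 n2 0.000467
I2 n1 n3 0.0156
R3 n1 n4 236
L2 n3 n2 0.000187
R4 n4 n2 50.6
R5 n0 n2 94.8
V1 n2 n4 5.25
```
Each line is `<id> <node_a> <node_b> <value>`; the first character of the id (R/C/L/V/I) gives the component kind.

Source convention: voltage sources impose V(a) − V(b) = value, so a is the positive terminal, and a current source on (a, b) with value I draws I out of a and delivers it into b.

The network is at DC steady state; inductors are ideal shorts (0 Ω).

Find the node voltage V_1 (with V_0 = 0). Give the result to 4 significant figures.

-0.7426 V

MNA unknowns: 4 node voltages V₁..V_4 plus 3 source currents (L1, L2, V1)
I1: z[0]−=0.00131, z[2]+=0.00131
R1: Y=0.04673 on G[1,0]
R2: Y=0.008850 on G[3,2]
L1: row V0−V2=0, i_L1 at 0,2
I2: z[1]−=0.0156, z[3]+=0.0156
R3: Y=0.004237 on G[1,4]
L2: row V3−V2=0, i_L2 at 3,2
R4: Y=0.01976 on G[4,2]
R5: Y=0.01055 on G[0,2]
V1: row V2−V4=5.25, i_V1 at 2,4
solve → V1=-0.7426, V2=0.000, V3=0.000, V4=-5.250
aux → i_L1=-0.03601, i_L2=0.01560, i_V1=-0.1229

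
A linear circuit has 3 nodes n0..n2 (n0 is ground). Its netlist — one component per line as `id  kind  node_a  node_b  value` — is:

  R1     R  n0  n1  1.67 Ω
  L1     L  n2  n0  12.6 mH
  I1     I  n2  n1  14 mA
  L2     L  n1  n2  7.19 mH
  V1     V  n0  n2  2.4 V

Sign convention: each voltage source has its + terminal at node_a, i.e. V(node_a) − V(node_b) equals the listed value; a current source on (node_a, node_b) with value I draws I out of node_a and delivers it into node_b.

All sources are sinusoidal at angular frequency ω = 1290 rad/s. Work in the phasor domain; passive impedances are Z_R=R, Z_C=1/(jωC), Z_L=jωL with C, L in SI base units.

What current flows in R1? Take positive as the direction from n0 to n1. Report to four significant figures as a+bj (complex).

Apply KCL at each of the 2 non-ground nodes and solve the resulting linear system.
Node n1: branches {R1, I1, L2} → V_1 = -0.05272+0.4226j
Node n2: branches {L1, I1, L2, V1} → V_2 = -2.400+0.000j
Source currents: i(V1)=-0.03157+0.4007j

0.03157-0.2531j A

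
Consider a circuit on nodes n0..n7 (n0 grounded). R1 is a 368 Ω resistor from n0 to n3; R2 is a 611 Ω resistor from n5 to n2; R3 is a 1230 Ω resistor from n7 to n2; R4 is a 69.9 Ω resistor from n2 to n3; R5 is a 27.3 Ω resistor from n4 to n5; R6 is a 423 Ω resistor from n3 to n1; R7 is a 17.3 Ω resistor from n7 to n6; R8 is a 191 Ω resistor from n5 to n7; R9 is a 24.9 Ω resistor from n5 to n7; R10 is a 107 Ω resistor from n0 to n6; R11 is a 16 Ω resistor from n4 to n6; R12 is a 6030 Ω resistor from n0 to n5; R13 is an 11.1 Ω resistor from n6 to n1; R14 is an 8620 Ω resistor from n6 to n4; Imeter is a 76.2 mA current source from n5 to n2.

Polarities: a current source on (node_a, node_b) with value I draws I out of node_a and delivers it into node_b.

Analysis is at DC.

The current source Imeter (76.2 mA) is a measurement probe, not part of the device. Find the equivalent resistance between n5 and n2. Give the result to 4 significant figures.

R_eq = 180.4 Ω

MNA unknowns: 7 node voltages V₁..V_7
R1: Y=0.002717 on G[0,3]
R2: Y=0.001637 on G[5,2]
R3: Y=0.0008130 on G[7,2]
R4: Y=0.01431 on G[2,3]
R5: Y=0.03663 on G[4,5]
R6: Y=0.002364 on G[3,1]
R7: Y=0.05780 on G[7,6]
R8: Y=0.005236 on G[5,7]
R9: Y=0.04016 on G[5,7]
R10: Y=0.009346 on G[0,6]
R11: Y=0.06250 on G[4,6]
R12: Y=0.0001658 on G[0,5]
R13: Y=0.09009 on G[6,1]
R14: Y=0.0001160 on G[6,4]
Imeter: z[5]−=0.0762, z[2]+=0.0762
solve → V1=-1.902, V2=10.60, V3=7.589, V4=-2.519, V5=-3.150, V6=-2.151, V7=-2.487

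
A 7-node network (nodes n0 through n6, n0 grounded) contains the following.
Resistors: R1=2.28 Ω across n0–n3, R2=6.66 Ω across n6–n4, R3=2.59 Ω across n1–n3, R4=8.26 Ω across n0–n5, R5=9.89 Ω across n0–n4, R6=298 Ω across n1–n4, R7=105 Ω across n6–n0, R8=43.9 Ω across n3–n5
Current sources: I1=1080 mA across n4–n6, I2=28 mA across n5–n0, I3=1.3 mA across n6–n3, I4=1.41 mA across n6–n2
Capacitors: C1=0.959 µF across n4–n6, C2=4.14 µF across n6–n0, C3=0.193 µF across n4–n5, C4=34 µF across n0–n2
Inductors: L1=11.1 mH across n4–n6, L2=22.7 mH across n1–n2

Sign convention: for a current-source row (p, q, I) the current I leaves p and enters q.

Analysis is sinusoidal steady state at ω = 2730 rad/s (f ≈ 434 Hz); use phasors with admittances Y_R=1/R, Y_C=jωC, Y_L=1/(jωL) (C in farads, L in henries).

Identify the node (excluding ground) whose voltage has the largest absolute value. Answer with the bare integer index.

Apply KCL at each of the 6 non-ground nodes and solve the resulting linear system.
Node n1: branches {R3, R6, L2} → V_1 = -0.01575-0.01213j
Node n2: branches {L2, C4, I4} → V_2 = 0.003315-0.01584j
Node n3: branches {R1, R3, I3, R8} → V_3 = -0.01085-0.005584j
Node n4: branches {R2, I1, C1, R5, R6, L1, C3} → V_4 = -0.5614-0.6731j
Node n5: branches {I2, R4, C3, R8} → V_5 = -0.1939-0.002230j
Node n6: branches {R2, I1, C1, I3, C2, L1, R7, I4} → V_6 = 6.067+0.1989j

6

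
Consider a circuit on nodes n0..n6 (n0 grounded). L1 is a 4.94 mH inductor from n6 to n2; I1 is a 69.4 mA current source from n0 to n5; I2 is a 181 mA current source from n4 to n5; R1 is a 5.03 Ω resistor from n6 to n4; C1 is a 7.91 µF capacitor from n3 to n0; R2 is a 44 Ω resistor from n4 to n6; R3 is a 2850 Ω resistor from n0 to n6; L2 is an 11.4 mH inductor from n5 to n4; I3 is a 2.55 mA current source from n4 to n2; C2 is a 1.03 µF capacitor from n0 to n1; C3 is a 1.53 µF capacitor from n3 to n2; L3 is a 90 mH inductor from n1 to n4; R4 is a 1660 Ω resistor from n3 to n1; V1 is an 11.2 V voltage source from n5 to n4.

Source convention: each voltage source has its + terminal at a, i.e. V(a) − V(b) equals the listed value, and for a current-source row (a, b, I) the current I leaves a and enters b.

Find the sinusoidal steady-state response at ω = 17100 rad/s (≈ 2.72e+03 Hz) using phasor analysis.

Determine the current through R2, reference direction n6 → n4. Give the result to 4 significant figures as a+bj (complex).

Element admittances at ω=17100 rad/s:
  Y(L1) = 0.000-0.01184j S between n6,n2
  I1: injects 0.0694 A into n5 (from n0)
  I2: injects 0.181 A into n5 (from n4)
  Y(R1) = 0.1988+0.000j S between n6,n4
  Y(C1) = 0.000+0.1353j S between n3,n0
  Y(R2) = 0.02273+0.000j S between n4,n6
  Y(R3) = 0.0003509+0.000j S between n0,n6
  Y(L2) = 0.000-0.005130j S between n5,n4
  I3: injects 0.00255 A into n2 (from n4)
  Y(C2) = 0.000+0.01761j S between n0,n1
  Y(C3) = 0.000+0.02616j S between n3,n2
  Y(L3) = 0.000-0.0006498j S between n1,n4
  Y(R4) = 0.0006024+0.000j S between n3,n1
  V1: constraint V(n5)−V(n4) = 11.2
Assemble and solve the 7×7 MNA system:
  V(n1)=-0.02674-0.09350j  V(n2)=-0.02659-3.091j  V(n3)=-0.002790-0.5008j  V(n4)=0.3204+2.419j  V(n5)=11.52+2.419j  V(n6)=0.02601+2.418j
  i(V1)=0.2504+0.05745j

-0.006691-2.314e-05j A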